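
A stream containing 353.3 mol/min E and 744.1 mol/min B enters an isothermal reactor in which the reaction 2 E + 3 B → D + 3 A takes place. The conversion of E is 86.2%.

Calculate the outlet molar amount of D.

E reacted = 0.862 × 353.3 = 304.5 mol/min; ν_E = −2, so ξ = 304.5/2 = 152.3 mol/min.
Outlet amounts (n = n₀ + ν ξ):
  E: 353.3 − 2(152.3) = 48.76
  B: 744.1 − 3(152.3) = 287.3
  D: 0 + 1(152.3) = 152.3
  A: 0 + 3(152.3) = 456.8

152 mol/min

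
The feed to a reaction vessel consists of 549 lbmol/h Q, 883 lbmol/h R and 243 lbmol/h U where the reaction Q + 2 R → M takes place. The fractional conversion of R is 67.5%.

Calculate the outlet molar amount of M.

R reacted = 0.675 × 883 = 596 lbmol/h; ν_R = −2, so ξ = 596/2 = 298 lbmol/h.
Outlet amounts (n = n₀ + ν ξ):
  Q: 549 − 1(298) = 251
  R: 883 − 2(298) = 287
  M: 0 + 1(298) = 298
  U: 243 (inert)

298 lbmol/h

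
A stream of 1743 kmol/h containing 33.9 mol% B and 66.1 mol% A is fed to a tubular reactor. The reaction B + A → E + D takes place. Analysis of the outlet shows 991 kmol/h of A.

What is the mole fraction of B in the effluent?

For A: n = n₀ − 1ξ → 991 = 1152 − 1ξ, giving ξ = 161.1 kmol/h.
Outlet amounts (n = n₀ + ν ξ):
  B: 590.9 − 1(161.1) = 429.8
  A: 1152 − 1(161.1) = 991
  E: 0 + 1(161.1) = 161.1
  D: 0 + 1(161.1) = 161.1
Total out = 1743 kmol/h; y_B = 429.8 / 1743 = 0.2466.

0.247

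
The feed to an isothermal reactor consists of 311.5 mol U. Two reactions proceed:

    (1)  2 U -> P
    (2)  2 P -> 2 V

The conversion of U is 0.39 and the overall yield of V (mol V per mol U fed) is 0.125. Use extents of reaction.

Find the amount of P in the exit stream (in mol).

Conversion of U: U consumed = 2ξ₁ = 0.39 × 311.5 → ξ₁ = 60.74 mol.
Yield of V: 2ξ₂ / 311.5 = 0.125 → ξ₂ = 19.47 mol.
Outlet amounts (n = n₀ + Σ ν·ξ):
  U: 311.5 − 2(60.74) = 190
  P: 0 + 1(60.74) − 2(19.47) = 21.8
  V: 0 + 2(19.47) = 38.94

21.8 mol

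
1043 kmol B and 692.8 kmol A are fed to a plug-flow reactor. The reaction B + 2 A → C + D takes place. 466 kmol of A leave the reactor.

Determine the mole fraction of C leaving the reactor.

For A: n = n₀ − 2ξ → 466 = 692.8 − 2ξ, giving ξ = 113.4 kmol.
Outlet amounts (n = n₀ + ν ξ):
  B: 1043 − 1(113.4) = 929.6
  A: 692.8 − 2(113.4) = 466
  C: 0 + 1(113.4) = 113.4
  D: 0 + 1(113.4) = 113.4
Total out = 1622 kmol; y_C = 113.4 / 1622 = 0.0699.

0.0699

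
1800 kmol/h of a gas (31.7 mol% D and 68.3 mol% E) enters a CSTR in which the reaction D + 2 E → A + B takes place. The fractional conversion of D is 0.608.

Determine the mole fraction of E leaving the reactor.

0.369

D reacted = 0.608 × 570.6 = 346.9 kmol/h; ν_D = −1, so ξ = 346.9/1 = 346.9 kmol/h.
Outlet amounts (n = n₀ + ν ξ):
  D: 570.6 − 1(346.9) = 223.7
  E: 1229 − 2(346.9) = 535.6
  A: 0 + 1(346.9) = 346.9
  B: 0 + 1(346.9) = 346.9
Total out = 1453 kmol/h; y_E = 535.6 / 1453 = 0.3686.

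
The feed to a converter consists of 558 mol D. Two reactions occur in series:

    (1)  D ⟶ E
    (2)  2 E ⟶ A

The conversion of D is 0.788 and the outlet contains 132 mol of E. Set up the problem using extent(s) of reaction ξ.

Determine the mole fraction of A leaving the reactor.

Conversion of D: D consumed = 1ξ₁ = 0.788 × 558 → ξ₁ = 439.7 mol.
E balance: n_E = 0 + 1ξ₁ − 2ξ₂ = 132 → ξ₂ = (1·439.7 − 132)/2 = 153.9 mol.
Outlet amounts (n = n₀ + Σ ν·ξ):
  D: 558 − 1(439.7) = 118.3
  E: 0 + 1(439.7) − 2(153.9) = 132
  A: 0 + 1(153.9) = 153.9
Total out = 404.1 mol; y_A = 153.9 / 404.1 = 0.3807.

0.381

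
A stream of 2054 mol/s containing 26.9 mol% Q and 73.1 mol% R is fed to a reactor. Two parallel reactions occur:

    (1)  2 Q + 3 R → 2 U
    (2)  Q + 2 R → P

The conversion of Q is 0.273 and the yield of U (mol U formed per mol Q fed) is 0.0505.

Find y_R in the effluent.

Yield of U: 2ξ₁ / 552.5 = 0.0505 → ξ₁ = 13.95 mol/s.
Conversion of Q: 2ξ₁ + 1ξ₂ = 0.273 × 552.5 = 150.8 → ξ₂ = 122.9 mol/s.
Outlet amounts (n = n₀ + Σ ν·ξ):
  Q: 552.5 − 2(13.95) − 1(122.9) = 401.7
  R: 1501 − 3(13.95) − 2(122.9) = 1214
  U: 0 + 2(13.95) = 27.9
  P: 0 + 1(122.9) = 122.9
Total out = 1766 mol/s; y_R = 1214 / 1766 = 0.6872.

0.687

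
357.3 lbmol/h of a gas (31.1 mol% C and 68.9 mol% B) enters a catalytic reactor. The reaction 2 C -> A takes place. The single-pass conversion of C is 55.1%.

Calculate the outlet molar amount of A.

30.6 lbmol/h

C reacted = 0.551 × 111.1 = 61.23 lbmol/h; ν_C = −2, so ξ = 61.23/2 = 30.61 lbmol/h.
Outlet amounts (n = n₀ + ν ξ):
  C: 111.1 − 2(30.61) = 49.89
  A: 0 + 1(30.61) = 30.61
  B: 246.2 (inert)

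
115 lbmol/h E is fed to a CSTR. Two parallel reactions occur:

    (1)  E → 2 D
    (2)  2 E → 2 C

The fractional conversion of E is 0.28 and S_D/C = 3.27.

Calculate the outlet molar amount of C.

12.2 lbmol/h

Conversion of E: E consumed = 0.28 × 115 = 32.2 lbmol/h = 1ξ₁ + 2ξ₂.
Selectivity: 2ξ₁ / (2ξ₂) = 3.27 → ξ₁ = 3.27 ξ₂.
Substitute: (1·3.27 + 2) ξ₂ = 32.2 → ξ₂ = 6.11 lbmol/h, ξ₁ = 19.98 lbmol/h.
Outlet amounts (n = n₀ + Σ ν·ξ):
  E: 115 − 1(19.98) − 2(6.11) = 82.8
  D: 0 + 2(19.98) = 39.96
  C: 0 + 2(6.11) = 12.22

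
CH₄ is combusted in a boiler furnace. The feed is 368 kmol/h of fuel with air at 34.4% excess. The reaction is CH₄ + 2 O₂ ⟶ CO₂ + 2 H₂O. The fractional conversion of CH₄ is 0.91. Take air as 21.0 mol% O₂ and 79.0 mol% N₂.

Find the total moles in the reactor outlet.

5080 kmol/h

Stoichiometric O₂ = 2 × 368 = 736 kmol/h; O₂ fed = 736 × 1.344 = 989.2 kmol/h.
N₂ fed = 989.2 × 79/21 = 3721 kmol/h.
Fuel reacted = 0.91 × 368 → ξ = 334.9 kmol/h.
Outlet (n = n₀ + ν ξ):
  CH₄: 368 − 1(334.9) = 33.12
  O₂: 989.2 − 2(334.9) = 319.4
  N₂: 3721 (inert)
  CO₂: 0 + 1(334.9) = 334.9
  H₂O: 0 + 2(334.9) = 669.8
Total out = 33.12 + 319.4 + 3721 + 334.9 + 669.8 = 5078 kmol/h.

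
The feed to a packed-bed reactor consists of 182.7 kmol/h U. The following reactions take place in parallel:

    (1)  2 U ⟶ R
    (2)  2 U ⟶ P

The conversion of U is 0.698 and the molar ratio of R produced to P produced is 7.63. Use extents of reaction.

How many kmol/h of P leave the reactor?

Conversion of U: U consumed = 0.698 × 182.7 = 127.5 kmol/h = 2ξ₁ + 2ξ₂.
Selectivity: 1ξ₁ / (1ξ₂) = 7.63 → ξ₁ = 7.63 ξ₂.
Substitute: (2·7.63 + 2) ξ₂ = 127.5 → ξ₂ = 7.388 kmol/h, ξ₁ = 56.37 kmol/h.
Outlet amounts (n = n₀ + Σ ν·ξ):
  U: 182.7 − 2(56.37) − 2(7.388) = 55.18
  R: 0 + 1(56.37) = 56.37
  P: 0 + 1(7.388) = 7.388

7.39 kmol/h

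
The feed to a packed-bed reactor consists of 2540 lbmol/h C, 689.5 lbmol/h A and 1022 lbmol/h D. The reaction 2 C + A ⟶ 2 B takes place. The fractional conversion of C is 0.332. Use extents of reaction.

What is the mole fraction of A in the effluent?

0.0699

C reacted = 0.332 × 2540 = 843.3 lbmol/h; ν_C = −2, so ξ = 843.3/2 = 421.6 lbmol/h.
Outlet amounts (n = n₀ + ν ξ):
  C: 2540 − 2(421.6) = 1697
  A: 689.5 − 1(421.6) = 267.9
  B: 0 + 2(421.6) = 843.3
  D: 1022 (inert)
Total out = 3830 lbmol/h; y_A = 267.9 / 3830 = 0.06994.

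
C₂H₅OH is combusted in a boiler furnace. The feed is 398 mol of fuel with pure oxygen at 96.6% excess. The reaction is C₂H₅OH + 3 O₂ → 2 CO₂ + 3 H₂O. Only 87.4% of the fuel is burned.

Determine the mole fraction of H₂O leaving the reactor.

0.337

Stoichiometric O₂ = 3 × 398 = 1194 mol; O₂ fed = 1194 × 1.966 = 2347 mol.
Fuel reacted = 0.874 × 398 → ξ = 347.9 mol.
Outlet (n = n₀ + ν ξ):
  C₂H₅OH: 398 − 1(347.9) = 50.15
  O₂: 2347 − 3(347.9) = 1304
  CO₂: 0 + 2(347.9) = 695.7
  H₂O: 0 + 3(347.9) = 1044
Total out = 3093 mol; y_H₂O = 1044 / 3093 = 0.3374.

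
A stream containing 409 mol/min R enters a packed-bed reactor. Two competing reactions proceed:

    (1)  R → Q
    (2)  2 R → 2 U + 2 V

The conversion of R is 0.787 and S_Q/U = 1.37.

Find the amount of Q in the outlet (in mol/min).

186 mol/min

Conversion of R: R consumed = 0.787 × 409 = 321.9 mol/min = 1ξ₁ + 2ξ₂.
Selectivity: 1ξ₁ / (2ξ₂) = 1.37 → ξ₁ = 2.74 ξ₂.
Substitute: (1·2.74 + 2) ξ₂ = 321.9 → ξ₂ = 67.91 mol/min, ξ₁ = 186.1 mol/min.
Outlet amounts (n = n₀ + Σ ν·ξ):
  R: 409 − 1(186.1) − 2(67.91) = 87.12
  Q: 0 + 1(186.1) = 186.1
  U: 0 + 2(67.91) = 135.8
  V: 0 + 2(67.91) = 135.8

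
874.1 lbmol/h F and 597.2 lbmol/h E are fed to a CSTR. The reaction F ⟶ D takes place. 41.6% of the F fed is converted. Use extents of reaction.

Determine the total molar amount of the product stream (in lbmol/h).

1470 lbmol/h

F reacted = 0.416 × 874.1 = 363.6 lbmol/h; ν_F = −1, so ξ = 363.6/1 = 363.6 lbmol/h.
Outlet amounts (n = n₀ + ν ξ):
  F: 874.1 − 1(363.6) = 510.5
  D: 0 + 1(363.6) = 363.6
  E: 597.2 (inert)
Total out = 510.5 + 363.6 + 597.2 = 1471 lbmol/h.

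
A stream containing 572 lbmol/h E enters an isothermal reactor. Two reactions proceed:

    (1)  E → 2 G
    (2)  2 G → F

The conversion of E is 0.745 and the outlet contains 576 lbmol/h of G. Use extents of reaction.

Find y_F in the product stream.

Conversion of E: E consumed = 1ξ₁ = 0.745 × 572 → ξ₁ = 426.1 lbmol/h.
G balance: n_G = 0 + 2ξ₁ − 2ξ₂ = 576 → ξ₂ = (2·426.1 − 576)/2 = 138.1 lbmol/h.
Outlet amounts (n = n₀ + Σ ν·ξ):
  E: 572 − 1(426.1) = 145.9
  G: 0 + 2(426.1) − 2(138.1) = 576
  F: 0 + 1(138.1) = 138.1
Total out = 860 lbmol/h; y_F = 138.1 / 860 = 0.1606.

0.161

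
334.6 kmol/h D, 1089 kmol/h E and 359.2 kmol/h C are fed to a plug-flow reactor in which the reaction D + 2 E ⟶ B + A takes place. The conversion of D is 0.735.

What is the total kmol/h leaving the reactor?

1540 kmol/h

D reacted = 0.735 × 334.6 = 245.9 kmol/h; ν_D = −1, so ξ = 245.9/1 = 245.9 kmol/h.
Outlet amounts (n = n₀ + ν ξ):
  D: 334.6 − 1(245.9) = 88.67
  E: 1089 − 2(245.9) = 597.1
  B: 0 + 1(245.9) = 245.9
  A: 0 + 1(245.9) = 245.9
  C: 359.2 (inert)
Total out = 88.67 + 597.1 + 245.9 + 245.9 + 359.2 = 1537 kmol/h.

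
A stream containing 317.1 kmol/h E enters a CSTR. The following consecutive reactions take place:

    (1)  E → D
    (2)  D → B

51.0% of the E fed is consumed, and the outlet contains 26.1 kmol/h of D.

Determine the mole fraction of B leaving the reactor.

Conversion of E: E consumed = 1ξ₁ = 0.51 × 317.1 → ξ₁ = 161.7 kmol/h.
D balance: n_D = 0 + 1ξ₁ − 1ξ₂ = 26.1 → ξ₂ = (1·161.7 − 26.1)/1 = 135.6 kmol/h.
Outlet amounts (n = n₀ + Σ ν·ξ):
  E: 317.1 − 1(161.7) = 155.4
  D: 0 + 1(161.7) − 1(135.6) = 26.1
  B: 0 + 1(135.6) = 135.6
Total out = 317.1 kmol/h; y_B = 135.6 / 317.1 = 0.4277.

0.428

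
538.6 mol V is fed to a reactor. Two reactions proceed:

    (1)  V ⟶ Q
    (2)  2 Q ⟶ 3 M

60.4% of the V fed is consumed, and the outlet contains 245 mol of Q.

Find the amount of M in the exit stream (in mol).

120 mol

Conversion of V: V consumed = 1ξ₁ = 0.604 × 538.6 → ξ₁ = 325.3 mol.
Q balance: n_Q = 0 + 1ξ₁ − 2ξ₂ = 245 → ξ₂ = (1·325.3 − 245)/2 = 40.16 mol.
Outlet amounts (n = n₀ + Σ ν·ξ):
  V: 538.6 − 1(325.3) = 213.3
  Q: 0 + 1(325.3) − 2(40.16) = 245
  M: 0 + 3(40.16) = 120.5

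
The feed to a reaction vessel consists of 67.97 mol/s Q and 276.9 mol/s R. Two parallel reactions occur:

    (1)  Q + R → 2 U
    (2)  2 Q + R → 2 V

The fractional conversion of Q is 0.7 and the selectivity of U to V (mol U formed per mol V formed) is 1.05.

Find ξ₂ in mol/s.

Conversion of Q: Q consumed = 0.7 × 67.97 = 47.58 mol/s = 1ξ₁ + 2ξ₂.
Selectivity: 2ξ₁ / (2ξ₂) = 1.05 → ξ₁ = 1.05 ξ₂.
Substitute: (1·1.05 + 2) ξ₂ = 47.58 → ξ₂ = 15.6 mol/s, ξ₁ = 16.38 mol/s.
Outlet amounts (n = n₀ + Σ ν·ξ):
  Q: 67.97 − 1(16.38) − 2(15.6) = 20.39
  R: 276.9 − 1(16.38) − 1(15.6) = 244.9
  U: 0 + 2(16.38) = 32.76
  V: 0 + 2(15.6) = 31.2

ξ₂ = 15.6 mol/s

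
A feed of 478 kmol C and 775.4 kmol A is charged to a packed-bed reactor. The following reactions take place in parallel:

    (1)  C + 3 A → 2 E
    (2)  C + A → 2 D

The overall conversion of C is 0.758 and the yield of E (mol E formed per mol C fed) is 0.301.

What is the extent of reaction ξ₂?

Yield of E: 2ξ₁ / 478 = 0.301 → ξ₁ = 71.94 kmol.
Conversion of C: 1ξ₁ + 1ξ₂ = 0.758 × 478 = 362.3 → ξ₂ = 290.4 kmol.
Outlet amounts (n = n₀ + Σ ν·ξ):
  C: 478 − 1(71.94) − 1(290.4) = 115.7
  A: 775.4 − 3(71.94) − 1(290.4) = 269.2
  E: 0 + 2(71.94) = 143.9
  D: 0 + 2(290.4) = 580.8

ξ₂ = 290 kmol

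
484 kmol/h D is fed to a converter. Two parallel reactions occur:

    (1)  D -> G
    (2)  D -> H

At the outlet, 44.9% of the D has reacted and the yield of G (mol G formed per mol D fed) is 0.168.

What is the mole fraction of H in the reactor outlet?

Yield of G: 1ξ₁ / 484 = 0.168 → ξ₁ = 81.31 kmol/h.
Conversion of D: 1ξ₁ + 1ξ₂ = 0.449 × 484 = 217.3 → ξ₂ = 136 kmol/h.
Outlet amounts (n = n₀ + Σ ν·ξ):
  D: 484 − 1(81.31) − 1(136) = 266.7
  G: 0 + 1(81.31) = 81.31
  H: 0 + 1(136) = 136
Total out = 484 kmol/h; y_H = 136 / 484 = 0.281.

0.281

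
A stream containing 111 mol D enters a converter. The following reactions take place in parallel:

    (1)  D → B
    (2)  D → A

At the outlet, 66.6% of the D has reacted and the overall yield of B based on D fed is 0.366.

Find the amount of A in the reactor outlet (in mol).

Yield of B: 1ξ₁ / 111 = 0.366 → ξ₁ = 40.63 mol.
Conversion of D: 1ξ₁ + 1ξ₂ = 0.666 × 111 = 73.93 → ξ₂ = 33.3 mol.
Outlet amounts (n = n₀ + Σ ν·ξ):
  D: 111 − 1(40.63) − 1(33.3) = 37.07
  B: 0 + 1(40.63) = 40.63
  A: 0 + 1(33.3) = 33.3

33.3 mol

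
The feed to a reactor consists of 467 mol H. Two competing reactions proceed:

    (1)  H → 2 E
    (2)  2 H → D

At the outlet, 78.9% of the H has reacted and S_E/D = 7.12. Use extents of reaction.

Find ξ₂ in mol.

ξ₂ = 66.3 mol

Conversion of H: H consumed = 0.789 × 467 = 368.5 mol = 1ξ₁ + 2ξ₂.
Selectivity: 2ξ₁ / (1ξ₂) = 7.12 → ξ₁ = 3.56 ξ₂.
Substitute: (1·3.56 + 2) ξ₂ = 368.5 → ξ₂ = 66.27 mol, ξ₁ = 235.9 mol.
Outlet amounts (n = n₀ + Σ ν·ξ):
  H: 467 − 1(235.9) − 2(66.27) = 98.54
  E: 0 + 2(235.9) = 471.8
  D: 0 + 1(66.27) = 66.27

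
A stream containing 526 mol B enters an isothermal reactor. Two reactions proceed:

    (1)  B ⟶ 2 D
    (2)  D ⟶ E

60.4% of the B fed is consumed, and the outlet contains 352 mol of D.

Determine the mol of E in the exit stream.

Conversion of B: B consumed = 1ξ₁ = 0.604 × 526 → ξ₁ = 317.7 mol.
D balance: n_D = 0 + 2ξ₁ − 1ξ₂ = 352 → ξ₂ = (2·317.7 − 352)/1 = 283.4 mol.
Outlet amounts (n = n₀ + Σ ν·ξ):
  B: 526 − 1(317.7) = 208.3
  D: 0 + 2(317.7) − 1(283.4) = 352
  E: 0 + 1(283.4) = 283.4

283 mol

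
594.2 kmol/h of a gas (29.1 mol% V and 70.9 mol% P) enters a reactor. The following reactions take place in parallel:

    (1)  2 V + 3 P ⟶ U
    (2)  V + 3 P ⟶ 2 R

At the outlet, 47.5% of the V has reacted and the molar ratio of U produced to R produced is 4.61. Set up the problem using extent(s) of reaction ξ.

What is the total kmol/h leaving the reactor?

430 kmol/h

Conversion of V: V consumed = 0.475 × 172.9 = 82.13 kmol/h = 2ξ₁ + 1ξ₂.
Selectivity: 1ξ₁ / (2ξ₂) = 4.61 → ξ₁ = 9.22 ξ₂.
Substitute: (2·9.22 + 1) ξ₂ = 82.13 → ξ₂ = 4.225 kmol/h, ξ₁ = 38.95 kmol/h.
Outlet amounts (n = n₀ + Σ ν·ξ):
  V: 172.9 − 2(38.95) − 1(4.225) = 90.78
  P: 421.3 − 3(38.95) − 3(4.225) = 291.8
  U: 0 + 1(38.95) = 38.95
  R: 0 + 2(4.225) = 8.45
Total out = 90.78 + 291.8 + 38.95 + 8.45 = 429.9 kmol/h.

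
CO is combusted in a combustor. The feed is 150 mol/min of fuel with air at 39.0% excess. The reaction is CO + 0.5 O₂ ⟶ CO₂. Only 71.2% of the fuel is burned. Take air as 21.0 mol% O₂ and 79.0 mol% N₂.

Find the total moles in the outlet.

Stoichiometric O₂ = 0.5 × 150 = 75 mol/min; O₂ fed = 75 × 1.390 = 104.3 mol/min.
N₂ fed = 104.3 × 79/21 = 392.2 mol/min.
Fuel reacted = 0.712 × 150 → ξ = 106.8 mol/min.
Outlet (n = n₀ + ν ξ):
  CO: 150 − 1(106.8) = 43.2
  O₂: 104.3 − 0.5(106.8) = 50.85
  N₂: 392.2 (inert)
  CO₂: 0 + 1(106.8) = 106.8
Total out = 43.2 + 50.85 + 392.2 + 106.8 = 593 mol/min.

593 mol/min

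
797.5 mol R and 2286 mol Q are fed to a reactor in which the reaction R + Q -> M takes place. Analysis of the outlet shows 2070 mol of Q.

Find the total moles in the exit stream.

2870 mol

For Q: n = n₀ − 1ξ → 2070 = 2286 − 1ξ, giving ξ = 216 mol.
Outlet amounts (n = n₀ + ν ξ):
  R: 797.5 − 1(216) = 581.5
  Q: 2286 − 1(216) = 2070
  M: 0 + 1(216) = 216
Total out = 581.5 + 2070 + 216 = 2868 mol.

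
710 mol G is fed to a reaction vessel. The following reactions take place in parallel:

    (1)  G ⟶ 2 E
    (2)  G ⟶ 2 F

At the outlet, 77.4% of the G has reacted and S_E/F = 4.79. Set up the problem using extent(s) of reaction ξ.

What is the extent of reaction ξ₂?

ξ₂ = 94.9 mol

Conversion of G: G consumed = 0.774 × 710 = 549.5 mol = 1ξ₁ + 1ξ₂.
Selectivity: 2ξ₁ / (2ξ₂) = 4.79 → ξ₁ = 4.79 ξ₂.
Substitute: (1·4.79 + 1) ξ₂ = 549.5 → ξ₂ = 94.91 mol, ξ₁ = 454.6 mol.
Outlet amounts (n = n₀ + Σ ν·ξ):
  G: 710 − 1(454.6) − 1(94.91) = 160.5
  E: 0 + 2(454.6) = 909.3
  F: 0 + 2(94.91) = 189.8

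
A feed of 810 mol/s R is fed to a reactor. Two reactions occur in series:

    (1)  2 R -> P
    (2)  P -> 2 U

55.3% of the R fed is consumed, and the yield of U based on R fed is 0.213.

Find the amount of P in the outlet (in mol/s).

138 mol/s

Conversion of R: R consumed = 2ξ₁ = 0.553 × 810 → ξ₁ = 224 mol/s.
Yield of U: 2ξ₂ / 810 = 0.213 → ξ₂ = 86.27 mol/s.
Outlet amounts (n = n₀ + Σ ν·ξ):
  R: 810 − 2(224) = 362.1
  P: 0 + 1(224) − 1(86.27) = 137.7
  U: 0 + 2(86.27) = 172.5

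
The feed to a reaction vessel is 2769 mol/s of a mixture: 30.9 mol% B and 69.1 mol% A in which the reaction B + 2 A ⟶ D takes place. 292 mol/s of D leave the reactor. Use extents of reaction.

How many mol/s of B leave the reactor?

For D: n = n₀ + 1ξ → 292 = 0 + 1ξ, giving ξ = 292 mol/s.
Outlet amounts (n = n₀ + ν ξ):
  B: 855.6 − 1(292) = 563.6
  A: 1913 − 2(292) = 1329
  D: 0 + 1(292) = 292

564 mol/s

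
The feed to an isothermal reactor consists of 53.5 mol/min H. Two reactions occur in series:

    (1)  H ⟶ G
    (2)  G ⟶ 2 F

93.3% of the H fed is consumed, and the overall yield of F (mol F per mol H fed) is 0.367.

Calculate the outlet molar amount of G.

Conversion of H: H consumed = 1ξ₁ = 0.933 × 53.5 → ξ₁ = 49.92 mol/min.
Yield of F: 2ξ₂ / 53.5 = 0.367 → ξ₂ = 9.817 mol/min.
Outlet amounts (n = n₀ + Σ ν·ξ):
  H: 53.5 − 1(49.92) = 3.584
  G: 0 + 1(49.92) − 1(9.817) = 40.1
  F: 0 + 2(9.817) = 19.63

40.1 mol/min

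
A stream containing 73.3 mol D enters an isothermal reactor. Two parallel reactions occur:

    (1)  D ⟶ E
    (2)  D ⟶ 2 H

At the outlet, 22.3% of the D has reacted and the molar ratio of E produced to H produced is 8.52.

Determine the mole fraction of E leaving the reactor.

0.208

Conversion of D: D consumed = 0.223 × 73.3 = 16.35 mol = 1ξ₁ + 1ξ₂.
Selectivity: 1ξ₁ / (2ξ₂) = 8.52 → ξ₁ = 17.04 ξ₂.
Substitute: (1·17.04 + 1) ξ₂ = 16.35 → ξ₂ = 0.9061 mol, ξ₁ = 15.44 mol.
Outlet amounts (n = n₀ + Σ ν·ξ):
  D: 73.3 − 1(15.44) − 1(0.9061) = 56.95
  E: 0 + 1(15.44) = 15.44
  H: 0 + 2(0.9061) = 1.812
Total out = 74.21 mol; y_E = 15.44 / 74.21 = 0.2081.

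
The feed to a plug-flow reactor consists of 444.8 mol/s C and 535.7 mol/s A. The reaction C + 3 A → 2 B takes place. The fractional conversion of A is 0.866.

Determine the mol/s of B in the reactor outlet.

309 mol/s

A reacted = 0.866 × 535.7 = 463.9 mol/s; ν_A = −3, so ξ = 463.9/3 = 154.6 mol/s.
Outlet amounts (n = n₀ + ν ξ):
  C: 444.8 − 1(154.6) = 290.2
  A: 535.7 − 3(154.6) = 71.78
  B: 0 + 2(154.6) = 309.3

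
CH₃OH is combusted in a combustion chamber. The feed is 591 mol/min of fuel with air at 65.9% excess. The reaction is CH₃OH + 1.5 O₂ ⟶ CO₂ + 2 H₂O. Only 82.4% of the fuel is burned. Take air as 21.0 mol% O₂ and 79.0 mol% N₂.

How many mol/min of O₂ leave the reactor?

740 mol/min

Stoichiometric O₂ = 1.5 × 591 = 886.5 mol/min; O₂ fed = 886.5 × 1.659 = 1471 mol/min.
N₂ fed = 1471 × 79/21 = 5533 mol/min.
Fuel reacted = 0.824 × 591 → ξ = 487 mol/min.
Outlet (n = n₀ + ν ξ):
  CH₃OH: 591 − 1(487) = 104
  O₂: 1471 − 1.5(487) = 740.2
  N₂: 5533 (inert)
  CO₂: 0 + 1(487) = 487
  H₂O: 0 + 2(487) = 974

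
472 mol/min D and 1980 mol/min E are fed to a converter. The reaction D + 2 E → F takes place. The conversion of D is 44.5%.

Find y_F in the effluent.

0.103

D reacted = 0.445 × 472 = 210 mol/min; ν_D = −1, so ξ = 210/1 = 210 mol/min.
Outlet amounts (n = n₀ + ν ξ):
  D: 472 − 1(210) = 262
  E: 1980 − 2(210) = 1560
  F: 0 + 1(210) = 210
Total out = 2032 mol/min; y_F = 210 / 2032 = 0.1034.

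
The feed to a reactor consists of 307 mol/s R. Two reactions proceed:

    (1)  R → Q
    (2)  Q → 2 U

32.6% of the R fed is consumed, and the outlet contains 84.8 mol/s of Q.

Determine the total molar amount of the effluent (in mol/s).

Conversion of R: R consumed = 1ξ₁ = 0.326 × 307 → ξ₁ = 100.1 mol/s.
Q balance: n_Q = 0 + 1ξ₁ − 1ξ₂ = 84.8 → ξ₂ = (1·100.1 − 84.8)/1 = 15.28 mol/s.
Outlet amounts (n = n₀ + Σ ν·ξ):
  R: 307 − 1(100.1) = 206.9
  Q: 0 + 1(100.1) − 1(15.28) = 84.8
  U: 0 + 2(15.28) = 30.56
Total out = 206.9 + 84.8 + 30.56 = 322.3 mol/s.

322 mol/s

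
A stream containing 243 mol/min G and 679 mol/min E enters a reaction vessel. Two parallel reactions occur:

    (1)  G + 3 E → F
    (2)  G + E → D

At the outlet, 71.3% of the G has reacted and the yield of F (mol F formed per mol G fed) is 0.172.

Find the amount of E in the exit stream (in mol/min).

422 mol/min

Yield of F: 1ξ₁ / 243 = 0.172 → ξ₁ = 41.8 mol/min.
Conversion of G: 1ξ₁ + 1ξ₂ = 0.713 × 243 = 173.3 → ξ₂ = 131.5 mol/min.
Outlet amounts (n = n₀ + Σ ν·ξ):
  G: 243 − 1(41.8) − 1(131.5) = 69.74
  E: 679 − 3(41.8) − 1(131.5) = 422.1
  F: 0 + 1(41.8) = 41.8
  D: 0 + 1(131.5) = 131.5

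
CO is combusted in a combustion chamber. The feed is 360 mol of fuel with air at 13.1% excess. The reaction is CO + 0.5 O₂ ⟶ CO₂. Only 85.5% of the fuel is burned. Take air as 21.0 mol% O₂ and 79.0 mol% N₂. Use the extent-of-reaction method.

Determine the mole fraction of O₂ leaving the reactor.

Stoichiometric O₂ = 0.5 × 360 = 180 mol; O₂ fed = 180 × 1.131 = 203.6 mol.
N₂ fed = 203.6 × 79/21 = 765.8 mol.
Fuel reacted = 0.855 × 360 → ξ = 307.8 mol.
Outlet (n = n₀ + ν ξ):
  CO: 360 − 1(307.8) = 52.2
  O₂: 203.6 − 0.5(307.8) = 49.68
  N₂: 765.8 (inert)
  CO₂: 0 + 1(307.8) = 307.8
Total out = 1176 mol; y_O₂ = 49.68 / 1176 = 0.04226.

0.0423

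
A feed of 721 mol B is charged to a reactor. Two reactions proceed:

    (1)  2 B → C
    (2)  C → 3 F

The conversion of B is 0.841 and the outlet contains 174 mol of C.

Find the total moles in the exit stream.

Conversion of B: B consumed = 2ξ₁ = 0.841 × 721 → ξ₁ = 303.2 mol.
C balance: n_C = 0 + 1ξ₁ − 1ξ₂ = 174 → ξ₂ = (1·303.2 − 174)/1 = 129.2 mol.
Outlet amounts (n = n₀ + Σ ν·ξ):
  B: 721 − 2(303.2) = 114.6
  C: 0 + 1(303.2) − 1(129.2) = 174
  F: 0 + 3(129.2) = 387.5
Total out = 114.6 + 174 + 387.5 = 676.2 mol.

676 mol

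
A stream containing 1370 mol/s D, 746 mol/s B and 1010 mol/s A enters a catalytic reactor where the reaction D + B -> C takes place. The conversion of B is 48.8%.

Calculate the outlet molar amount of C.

B reacted = 0.488 × 746 = 364 mol/s; ν_B = −1, so ξ = 364/1 = 364 mol/s.
Outlet amounts (n = n₀ + ν ξ):
  D: 1370 − 1(364) = 1006
  B: 746 − 1(364) = 382
  C: 0 + 1(364) = 364
  A: 1010 (inert)

364 mol/s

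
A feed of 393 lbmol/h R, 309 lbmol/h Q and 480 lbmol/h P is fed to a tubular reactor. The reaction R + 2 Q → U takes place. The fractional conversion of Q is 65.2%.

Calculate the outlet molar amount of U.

101 lbmol/h

Q reacted = 0.652 × 309 = 201.5 lbmol/h; ν_Q = −2, so ξ = 201.5/2 = 100.7 lbmol/h.
Outlet amounts (n = n₀ + ν ξ):
  R: 393 − 1(100.7) = 292.3
  Q: 309 − 2(100.7) = 107.5
  U: 0 + 1(100.7) = 100.7
  P: 480 (inert)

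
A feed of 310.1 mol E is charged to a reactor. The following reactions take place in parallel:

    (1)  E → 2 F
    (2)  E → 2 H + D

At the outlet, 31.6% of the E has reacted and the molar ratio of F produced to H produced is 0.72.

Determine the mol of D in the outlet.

Conversion of E: E consumed = 0.316 × 310.1 = 97.99 mol = 1ξ₁ + 1ξ₂.
Selectivity: 2ξ₁ / (2ξ₂) = 0.72 → ξ₁ = 0.72 ξ₂.
Substitute: (1·0.72 + 1) ξ₂ = 97.99 → ξ₂ = 56.97 mol, ξ₁ = 41.02 mol.
Outlet amounts (n = n₀ + Σ ν·ξ):
  E: 310.1 − 1(41.02) − 1(56.97) = 212.1
  F: 0 + 2(41.02) = 82.04
  H: 0 + 2(56.97) = 113.9
  D: 0 + 1(56.97) = 56.97

57 mol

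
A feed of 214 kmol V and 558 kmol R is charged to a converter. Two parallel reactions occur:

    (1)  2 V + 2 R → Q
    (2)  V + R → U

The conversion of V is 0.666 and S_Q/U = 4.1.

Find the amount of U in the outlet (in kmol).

15.5 kmol

Conversion of V: V consumed = 0.666 × 214 = 142.5 kmol = 2ξ₁ + 1ξ₂.
Selectivity: 1ξ₁ / (1ξ₂) = 4.1 → ξ₁ = 4.1 ξ₂.
Substitute: (2·4.1 + 1) ξ₂ = 142.5 → ξ₂ = 15.49 kmol, ξ₁ = 63.52 kmol.
Outlet amounts (n = n₀ + Σ ν·ξ):
  V: 214 − 2(63.52) − 1(15.49) = 71.48
  R: 558 − 2(63.52) − 1(15.49) = 415.5
  Q: 0 + 1(63.52) = 63.52
  U: 0 + 1(15.49) = 15.49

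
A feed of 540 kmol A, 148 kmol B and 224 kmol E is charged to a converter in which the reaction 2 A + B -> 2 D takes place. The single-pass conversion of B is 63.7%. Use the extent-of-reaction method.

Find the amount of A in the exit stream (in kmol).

351 kmol

B reacted = 0.637 × 148 = 94.28 kmol; ν_B = −1, so ξ = 94.28/1 = 94.28 kmol.
Outlet amounts (n = n₀ + ν ξ):
  A: 540 − 2(94.28) = 351.4
  B: 148 − 1(94.28) = 53.72
  D: 0 + 2(94.28) = 188.6
  E: 224 (inert)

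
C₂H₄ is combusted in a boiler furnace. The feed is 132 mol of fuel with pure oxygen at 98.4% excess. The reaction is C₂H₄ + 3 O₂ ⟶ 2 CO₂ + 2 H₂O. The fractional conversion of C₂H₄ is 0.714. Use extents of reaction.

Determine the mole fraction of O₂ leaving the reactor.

0.548

Stoichiometric O₂ = 3 × 132 = 396 mol; O₂ fed = 396 × 1.984 = 785.7 mol.
Fuel reacted = 0.714 × 132 → ξ = 94.25 mol.
Outlet (n = n₀ + ν ξ):
  C₂H₄: 132 − 1(94.25) = 37.75
  O₂: 785.7 − 3(94.25) = 502.9
  CO₂: 0 + 2(94.25) = 188.5
  H₂O: 0 + 2(94.25) = 188.5
Total out = 917.7 mol; y_O₂ = 502.9 / 917.7 = 0.548.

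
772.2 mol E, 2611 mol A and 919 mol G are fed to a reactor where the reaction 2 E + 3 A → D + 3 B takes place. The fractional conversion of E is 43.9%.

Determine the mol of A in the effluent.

E reacted = 0.439 × 772.2 = 339 mol; ν_E = −2, so ξ = 339/2 = 169.5 mol.
Outlet amounts (n = n₀ + ν ξ):
  E: 772.2 − 2(169.5) = 433.2
  A: 2611 − 3(169.5) = 2103
  D: 0 + 1(169.5) = 169.5
  B: 0 + 3(169.5) = 508.5
  G: 919 (inert)

2100 mol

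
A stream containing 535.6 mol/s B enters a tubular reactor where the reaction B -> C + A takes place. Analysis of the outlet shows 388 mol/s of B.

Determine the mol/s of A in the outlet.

148 mol/s

For B: n = n₀ − 1ξ → 388 = 535.6 − 1ξ, giving ξ = 147.6 mol/s.
Outlet amounts (n = n₀ + ν ξ):
  B: 535.6 − 1(147.6) = 388
  C: 0 + 1(147.6) = 147.6
  A: 0 + 1(147.6) = 147.6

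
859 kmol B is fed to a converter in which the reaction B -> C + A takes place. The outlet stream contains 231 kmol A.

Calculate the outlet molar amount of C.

231 kmol

For A: n = n₀ + 1ξ → 231 = 0 + 1ξ, giving ξ = 231 kmol.
Outlet amounts (n = n₀ + ν ξ):
  B: 859 − 1(231) = 628
  C: 0 + 1(231) = 231
  A: 0 + 1(231) = 231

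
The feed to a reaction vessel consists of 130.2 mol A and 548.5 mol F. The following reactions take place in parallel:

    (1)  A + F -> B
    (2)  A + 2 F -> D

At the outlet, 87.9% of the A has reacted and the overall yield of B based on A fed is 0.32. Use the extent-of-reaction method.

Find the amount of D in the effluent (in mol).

Yield of B: 1ξ₁ / 130.2 = 0.32 → ξ₁ = 41.66 mol.
Conversion of A: 1ξ₁ + 1ξ₂ = 0.879 × 130.2 = 114.4 → ξ₂ = 72.78 mol.
Outlet amounts (n = n₀ + Σ ν·ξ):
  A: 130.2 − 1(41.66) − 1(72.78) = 15.75
  F: 548.5 − 1(41.66) − 2(72.78) = 361.3
  B: 0 + 1(41.66) = 41.66
  D: 0 + 1(72.78) = 72.78

72.8 mol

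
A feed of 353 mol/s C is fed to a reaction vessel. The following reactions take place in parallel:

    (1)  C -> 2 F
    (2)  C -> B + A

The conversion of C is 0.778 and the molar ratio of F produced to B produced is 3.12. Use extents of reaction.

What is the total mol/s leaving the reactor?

628 mol/s

Conversion of C: C consumed = 0.778 × 353 = 274.6 mol/s = 1ξ₁ + 1ξ₂.
Selectivity: 2ξ₁ / (1ξ₂) = 3.12 → ξ₁ = 1.56 ξ₂.
Substitute: (1·1.56 + 1) ξ₂ = 274.6 → ξ₂ = 107.3 mol/s, ξ₁ = 167.4 mol/s.
Outlet amounts (n = n₀ + Σ ν·ξ):
  C: 353 − 1(167.4) − 1(107.3) = 78.37
  F: 0 + 2(167.4) = 334.7
  B: 0 + 1(107.3) = 107.3
  A: 0 + 1(107.3) = 107.3
Total out = 78.37 + 334.7 + 107.3 + 107.3 = 627.6 mol/s.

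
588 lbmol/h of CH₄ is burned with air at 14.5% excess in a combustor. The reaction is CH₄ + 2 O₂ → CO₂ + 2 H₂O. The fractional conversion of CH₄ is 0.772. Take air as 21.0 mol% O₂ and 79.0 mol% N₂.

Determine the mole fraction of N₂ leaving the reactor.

0.724

Stoichiometric O₂ = 2 × 588 = 1176 lbmol/h; O₂ fed = 1176 × 1.145 = 1347 lbmol/h.
N₂ fed = 1347 × 79/21 = 5065 lbmol/h.
Fuel reacted = 0.772 × 588 → ξ = 453.9 lbmol/h.
Outlet (n = n₀ + ν ξ):
  CH₄: 588 − 1(453.9) = 134.1
  O₂: 1347 − 2(453.9) = 438.6
  N₂: 5065 (inert)
  CO₂: 0 + 1(453.9) = 453.9
  H₂O: 0 + 2(453.9) = 907.9
Total out = 7000 lbmol/h; y_N₂ = 5065 / 7000 = 0.7236.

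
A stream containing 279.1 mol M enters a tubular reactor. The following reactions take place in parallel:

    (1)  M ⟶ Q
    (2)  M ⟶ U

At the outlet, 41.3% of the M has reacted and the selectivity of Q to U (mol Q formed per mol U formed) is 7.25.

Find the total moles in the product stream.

279 mol

Conversion of M: M consumed = 0.413 × 279.1 = 115.3 mol = 1ξ₁ + 1ξ₂.
Selectivity: 1ξ₁ / (1ξ₂) = 7.25 → ξ₁ = 7.25 ξ₂.
Substitute: (1·7.25 + 1) ξ₂ = 115.3 → ξ₂ = 13.97 mol, ξ₁ = 101.3 mol.
Outlet amounts (n = n₀ + Σ ν·ξ):
  M: 279.1 − 1(101.3) − 1(13.97) = 163.8
  Q: 0 + 1(101.3) = 101.3
  U: 0 + 1(13.97) = 13.97
Total out = 163.8 + 101.3 + 13.97 = 279.1 mol.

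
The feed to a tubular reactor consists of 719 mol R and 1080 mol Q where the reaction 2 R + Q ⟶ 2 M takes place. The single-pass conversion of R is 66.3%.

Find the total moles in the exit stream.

R reacted = 0.663 × 719 = 476.7 mol; ν_R = −2, so ξ = 476.7/2 = 238.3 mol.
Outlet amounts (n = n₀ + ν ξ):
  R: 719 − 2(238.3) = 242.3
  Q: 1080 − 1(238.3) = 841.7
  M: 0 + 2(238.3) = 476.7
Total out = 242.3 + 841.7 + 476.7 = 1561 mol.

1560 mol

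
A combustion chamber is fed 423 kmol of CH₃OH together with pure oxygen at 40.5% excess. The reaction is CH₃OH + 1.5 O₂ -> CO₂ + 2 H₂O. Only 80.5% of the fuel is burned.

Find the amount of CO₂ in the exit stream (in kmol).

Stoichiometric O₂ = 1.5 × 423 = 634.5 kmol; O₂ fed = 634.5 × 1.405 = 891.5 kmol.
Fuel reacted = 0.805 × 423 → ξ = 340.5 kmol.
Outlet (n = n₀ + ν ξ):
  CH₃OH: 423 − 1(340.5) = 82.48
  O₂: 891.5 − 1.5(340.5) = 380.7
  CO₂: 0 + 1(340.5) = 340.5
  H₂O: 0 + 2(340.5) = 681

341 kmol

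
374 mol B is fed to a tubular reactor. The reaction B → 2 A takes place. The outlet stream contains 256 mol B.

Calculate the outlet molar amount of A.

For B: n = n₀ − 1ξ → 256 = 374 − 1ξ, giving ξ = 118 mol.
Outlet amounts (n = n₀ + ν ξ):
  B: 374 − 1(118) = 256
  A: 0 + 2(118) = 236

236 mol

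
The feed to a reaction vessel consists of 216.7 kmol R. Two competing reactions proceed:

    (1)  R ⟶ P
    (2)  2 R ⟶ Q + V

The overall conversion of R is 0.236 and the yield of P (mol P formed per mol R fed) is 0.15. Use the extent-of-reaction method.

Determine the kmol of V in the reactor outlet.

Yield of P: 1ξ₁ / 216.7 = 0.15 → ξ₁ = 32.5 kmol.
Conversion of R: 1ξ₁ + 2ξ₂ = 0.236 × 216.7 = 51.14 → ξ₂ = 9.318 kmol.
Outlet amounts (n = n₀ + Σ ν·ξ):
  R: 216.7 − 1(32.5) − 2(9.318) = 165.6
  P: 0 + 1(32.5) = 32.5
  Q: 0 + 1(9.318) = 9.318
  V: 0 + 1(9.318) = 9.318

9.32 kmol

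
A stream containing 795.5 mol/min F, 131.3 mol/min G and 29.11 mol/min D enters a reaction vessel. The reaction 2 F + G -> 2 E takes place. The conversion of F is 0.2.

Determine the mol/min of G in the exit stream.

51.8 mol/min

F reacted = 0.2 × 795.5 = 159.1 mol/min; ν_F = −2, so ξ = 159.1/2 = 79.55 mol/min.
Outlet amounts (n = n₀ + ν ξ):
  F: 795.5 − 2(79.55) = 636.4
  G: 131.3 − 1(79.55) = 51.75
  E: 0 + 2(79.55) = 159.1
  D: 29.11 (inert)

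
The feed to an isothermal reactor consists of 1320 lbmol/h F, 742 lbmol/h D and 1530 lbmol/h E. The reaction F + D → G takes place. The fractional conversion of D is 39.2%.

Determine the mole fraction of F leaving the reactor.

0.312

D reacted = 0.392 × 742 = 290.9 lbmol/h; ν_D = −1, so ξ = 290.9/1 = 290.9 lbmol/h.
Outlet amounts (n = n₀ + ν ξ):
  F: 1320 − 1(290.9) = 1029
  D: 742 − 1(290.9) = 451.1
  G: 0 + 1(290.9) = 290.9
  E: 1530 (inert)
Total out = 3301 lbmol/h; y_F = 1029 / 3301 = 0.3118.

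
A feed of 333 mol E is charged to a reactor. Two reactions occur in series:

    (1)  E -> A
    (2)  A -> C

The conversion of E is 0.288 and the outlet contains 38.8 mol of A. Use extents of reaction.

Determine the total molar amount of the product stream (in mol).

Conversion of E: E consumed = 1ξ₁ = 0.288 × 333 → ξ₁ = 95.9 mol.
A balance: n_A = 0 + 1ξ₁ − 1ξ₂ = 38.8 → ξ₂ = (1·95.9 − 38.8)/1 = 57.1 mol.
Outlet amounts (n = n₀ + Σ ν·ξ):
  E: 333 − 1(95.9) = 237.1
  A: 0 + 1(95.9) − 1(57.1) = 38.8
  C: 0 + 1(57.1) = 57.1
Total out = 237.1 + 38.8 + 57.1 = 333 mol.

333 mol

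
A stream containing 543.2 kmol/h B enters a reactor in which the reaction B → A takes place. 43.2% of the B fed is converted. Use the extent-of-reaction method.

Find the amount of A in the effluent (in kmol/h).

235 kmol/h

B reacted = 0.432 × 543.2 = 234.7 kmol/h; ν_B = −1, so ξ = 234.7/1 = 234.7 kmol/h.
Outlet amounts (n = n₀ + ν ξ):
  B: 543.2 − 1(234.7) = 308.5
  A: 0 + 1(234.7) = 234.7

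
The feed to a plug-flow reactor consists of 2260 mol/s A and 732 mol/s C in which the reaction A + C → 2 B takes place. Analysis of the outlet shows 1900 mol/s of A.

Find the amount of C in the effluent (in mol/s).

372 mol/s

For A: n = n₀ − 1ξ → 1900 = 2260 − 1ξ, giving ξ = 360 mol/s.
Outlet amounts (n = n₀ + ν ξ):
  A: 2260 − 1(360) = 1900
  C: 732 − 1(360) = 372
  B: 0 + 2(360) = 720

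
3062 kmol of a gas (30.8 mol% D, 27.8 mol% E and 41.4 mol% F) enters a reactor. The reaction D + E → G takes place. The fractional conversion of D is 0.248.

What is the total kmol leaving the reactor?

D reacted = 0.248 × 943.1 = 233.9 kmol; ν_D = −1, so ξ = 233.9/1 = 233.9 kmol.
Outlet amounts (n = n₀ + ν ξ):
  D: 943.1 − 1(233.9) = 709.2
  E: 851.2 − 1(233.9) = 617.3
  G: 0 + 1(233.9) = 233.9
  F: 1268 (inert)
Total out = 709.2 + 617.3 + 233.9 + 1268 = 2828 kmol.

2830 kmol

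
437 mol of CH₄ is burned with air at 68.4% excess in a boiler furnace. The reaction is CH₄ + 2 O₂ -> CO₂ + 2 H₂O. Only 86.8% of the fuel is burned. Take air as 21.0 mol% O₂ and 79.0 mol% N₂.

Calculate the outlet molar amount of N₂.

Stoichiometric O₂ = 2 × 437 = 874 mol; O₂ fed = 874 × 1.684 = 1472 mol.
N₂ fed = 1472 × 79/21 = 5537 mol.
Fuel reacted = 0.868 × 437 → ξ = 379.3 mol.
Outlet (n = n₀ + ν ξ):
  CH₄: 437 − 1(379.3) = 57.68
  O₂: 1472 − 2(379.3) = 713.2
  N₂: 5537 (inert)
  CO₂: 0 + 1(379.3) = 379.3
  H₂O: 0 + 2(379.3) = 758.6

5540 mol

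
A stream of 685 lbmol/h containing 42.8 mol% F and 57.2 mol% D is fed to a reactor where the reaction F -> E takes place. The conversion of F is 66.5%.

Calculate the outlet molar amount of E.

F reacted = 0.665 × 293.2 = 195 lbmol/h; ν_F = −1, so ξ = 195/1 = 195 lbmol/h.
Outlet amounts (n = n₀ + ν ξ):
  F: 293.2 − 1(195) = 98.22
  E: 0 + 1(195) = 195
  D: 391.8 (inert)

195 lbmol/h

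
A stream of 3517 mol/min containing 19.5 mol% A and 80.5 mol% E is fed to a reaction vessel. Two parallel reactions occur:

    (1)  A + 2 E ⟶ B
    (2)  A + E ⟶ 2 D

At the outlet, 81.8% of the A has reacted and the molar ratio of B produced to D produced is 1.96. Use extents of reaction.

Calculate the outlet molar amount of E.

1820 mol/min

Conversion of A: A consumed = 0.818 × 685.8 = 561 mol/min = 1ξ₁ + 1ξ₂.
Selectivity: 1ξ₁ / (2ξ₂) = 1.96 → ξ₁ = 3.92 ξ₂.
Substitute: (1·3.92 + 1) ξ₂ = 561 → ξ₂ = 114 mol/min, ξ₁ = 447 mol/min.
Outlet amounts (n = n₀ + Σ ν·ξ):
  A: 685.8 − 1(447) − 1(114) = 124.8
  E: 2831 − 2(447) − 1(114) = 1823
  B: 0 + 1(447) = 447
  D: 0 + 2(114) = 228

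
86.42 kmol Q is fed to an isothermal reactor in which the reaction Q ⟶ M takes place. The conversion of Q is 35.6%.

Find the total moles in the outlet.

Q reacted = 0.356 × 86.42 = 30.77 kmol; ν_Q = −1, so ξ = 30.77/1 = 30.77 kmol.
Outlet amounts (n = n₀ + ν ξ):
  Q: 86.42 − 1(30.77) = 55.65
  M: 0 + 1(30.77) = 30.77
Total out = 55.65 + 30.77 = 86.42 kmol.

86.4 kmol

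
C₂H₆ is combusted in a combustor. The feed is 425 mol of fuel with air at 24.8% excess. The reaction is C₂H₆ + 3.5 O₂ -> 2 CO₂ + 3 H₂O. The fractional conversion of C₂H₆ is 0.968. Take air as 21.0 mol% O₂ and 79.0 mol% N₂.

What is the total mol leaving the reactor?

9470 mol

Stoichiometric O₂ = 3.5 × 425 = 1488 mol; O₂ fed = 1488 × 1.248 = 1856 mol.
N₂ fed = 1856 × 79/21 = 6984 mol.
Fuel reacted = 0.968 × 425 → ξ = 411.4 mol.
Outlet (n = n₀ + ν ξ):
  C₂H₆: 425 − 1(411.4) = 13.6
  O₂: 1856 − 3.5(411.4) = 416.5
  N₂: 6984 (inert)
  CO₂: 0 + 2(411.4) = 822.8
  H₂O: 0 + 3(411.4) = 1234
Total out = 13.6 + 416.5 + 6984 + 822.8 + 1234 = 9471 mol.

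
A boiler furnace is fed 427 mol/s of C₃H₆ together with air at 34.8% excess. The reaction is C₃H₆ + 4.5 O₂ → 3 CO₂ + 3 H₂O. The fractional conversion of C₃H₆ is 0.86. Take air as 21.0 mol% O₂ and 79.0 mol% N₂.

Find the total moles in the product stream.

12900 mol/s

Stoichiometric O₂ = 4.5 × 427 = 1922 mol/s; O₂ fed = 1922 × 1.348 = 2590 mol/s.
N₂ fed = 2590 × 79/21 = 9744 mol/s.
Fuel reacted = 0.86 × 427 → ξ = 367.2 mol/s.
Outlet (n = n₀ + ν ξ):
  C₃H₆: 427 − 1(367.2) = 59.78
  O₂: 2590 − 4.5(367.2) = 937.7
  N₂: 9744 (inert)
  CO₂: 0 + 3(367.2) = 1102
  H₂O: 0 + 3(367.2) = 1102
Total out = 59.78 + 937.7 + 9744 + 1102 + 1102 = 12940 mol/s.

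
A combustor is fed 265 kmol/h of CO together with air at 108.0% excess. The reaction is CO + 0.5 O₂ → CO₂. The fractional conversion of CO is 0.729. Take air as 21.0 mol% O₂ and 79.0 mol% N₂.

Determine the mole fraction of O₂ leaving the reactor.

Stoichiometric O₂ = 0.5 × 265 = 132.5 kmol/h; O₂ fed = 132.5 × 2.080 = 275.6 kmol/h.
N₂ fed = 275.6 × 79/21 = 1037 kmol/h.
Fuel reacted = 0.729 × 265 → ξ = 193.2 kmol/h.
Outlet (n = n₀ + ν ξ):
  CO: 265 − 1(193.2) = 71.81
  O₂: 275.6 − 0.5(193.2) = 179
  N₂: 1037 (inert)
  CO₂: 0 + 1(193.2) = 193.2
Total out = 1481 kmol/h; y_O₂ = 179 / 1481 = 0.1209.

0.121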